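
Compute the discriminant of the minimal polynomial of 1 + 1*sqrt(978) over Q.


The element 1 + 1*sqrt(978) has minimal polynomial:
x^2 - 2*x - 977
Discriminant = (-2)^2 - 4*(-977)
= 4 + 3908
= 3912

3912


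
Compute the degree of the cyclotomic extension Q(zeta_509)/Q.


The degree equals Euler's totient phi(509).
509 = 509
phi(509) = 508

508


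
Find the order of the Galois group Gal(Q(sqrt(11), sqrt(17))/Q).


The 2 square roots of distinct primes are multiplicatively independent over Q,
so [K:Q] = 2^2 and Gal(K/Q) is isomorphic to (Z/2Z)^2.
|Gal| = 2^2 = 4

4


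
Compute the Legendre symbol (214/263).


p = 263 is prime, so compute (214/263) with the reciprocity algorithm (Jacobi-symbol steps: pull out 2s via (2/n), flip via reciprocity, reduce):
  pull out 2: (2/263) = +1  (since 263 mod 8 = 7)
  reciprocity: (107/263) -> -(263/107)
  reduce: (49/107)
  reciprocity: (49/107) -> +(107/49)
  reduce: (9/49)
  reciprocity: (9/49) -> +(49/9)
  reduce: (4/9)
  pull out 2: (2/9) = +1  (since 9 mod 8 = 1)
  pull out 2: (2/9) = +1  (since 9 mod 8 = 1)
  (1/9) = 1
Product of signs = -1
(214/263) = -1

-1


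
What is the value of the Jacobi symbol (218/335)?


Compute (218/335) via quadratic reciprocity:
  pull out 2: (2/335) = +1  (since 335 mod 8 = 7)
  reciprocity: (109/335) -> +(335/109)
  reduce: (8/109)
  pull out 2: (2/109) = -1  (since 109 mod 8 = 5)
  pull out 2: (2/109) = -1  (since 109 mod 8 = 5)
  pull out 2: (2/109) = -1  (since 109 mod 8 = 5)
  (1/109) = 1
Product of signs = -1

-1


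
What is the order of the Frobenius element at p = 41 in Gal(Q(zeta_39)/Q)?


The Frobenius at p in Gal(Q(zeta_n)/Q) = (Z/nZ)* is the class of p, so its order is ord_39(41), the smallest k >= 1 with 41^k = 1 mod 39.
n = 39 = 3 * 13, phi(39) = 24; the order divides phi(n).
Divisors of 24: 1, 2, 3, 4, 6, 8, 12, 24
Repeated squaring mod 39: 41^1 = 2, 41^2 = 4, 41^4 = 16, 41^8 = 22, 41^16 = 16
Test divisors in increasing order:
  k=1: 41^1 = 2 mod 39
  k=2: 41^2 = 4 mod 39
  k=3: 41^3 = 4 * 2 = 8 mod 39
  k=4: 41^4 = 16 mod 39
  k=6: 41^6 = 16 * 4 = 25 mod 39
  k=8: 41^8 = 22 mod 39
  k=12: 41^12 = 22 * 16 = 1 mod 39  <- first divisor giving 1
Order = 12

12


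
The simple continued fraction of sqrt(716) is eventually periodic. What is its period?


Run the CF algorithm for sqrt(716).
a_0 = floor(sqrt(716)) = 26; set m_0=0, q_0=1.
Recurrence: m' = q*a - m,  q' = (d - m'^2)/q,  a' = floor((a_0 + m')/q').
  step 1: m=26, q=40, a=1
  step 2: m=14, q=13, a=3
  step 3: m=25, q=7, a=7
  step 4: m=24, q=20, a=2
  step 5: m=16, q=23, a=1
  step 6: m=7, q=29, a=1
  step 7: m=22, q=8, a=6
  step 8: m=26, q=5, a=10
  step 9: m=24, q=28, a=1
  step 10: m=4, q=25, a=1
  step 11: m=21, q=11, a=4
  step 12: m=23, q=17, a=2
  step 13: m=11, q=35, a=1
  step 14: m=24, q=4, a=12
  step 15: m=24, q=35, a=1
  step 16: m=11, q=17, a=2
  step 17: m=23, q=11, a=4
  step 18: m=21, q=25, a=1
  step 19: m=4, q=28, a=1
  step 20: m=24, q=5, a=10
  step 21: m=26, q=8, a=6
  step 22: m=22, q=29, a=1
  step 23: m=7, q=23, a=1
  step 24: m=16, q=20, a=2
  step 25: m=24, q=7, a=7
  step 26: m=25, q=13, a=3
  step 27: m=14, q=40, a=1
  step 28: m=26, q=1, a=52
a_28 = 2*a_0 = 52, so the period closes here.
sqrt(716) = [26; 1, 3, 7, 2, 1, 1, 6, 10, 1, 1, 4, 2, 1, 12, 1, 2, 4, 1, 1, 10, 6, 1, 1, 2, 7, 3, 1, 52]
Period length = 28

28


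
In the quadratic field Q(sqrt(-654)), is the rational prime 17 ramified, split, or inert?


K = Q(sqrt(-654)). Since d mod 4 = 2, disc(K) = -2616.
Check p | disc: -2616 mod 17 = 2.
p does not divide disc. Compute Legendre symbol (d/p):
9^((17-1)/2) mod 17 = 1
(d/p) = 1, so p splits: (p) = P*P' with e=1, f=1, g=2.
Therefore p is split.

split


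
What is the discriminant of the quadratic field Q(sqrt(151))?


For K = Q(sqrt(d)) with d squarefree: disc(K) = d if d = 1 mod 4, and disc(K) = 4d if d = 2 or 3 mod 4.
Here d = 151, and d mod 4 = 3.
d = 3 mod 4, not 1 (O_K = Z[sqrt(d)]), so disc(K) = 4d = 4 * (151) = 604

604


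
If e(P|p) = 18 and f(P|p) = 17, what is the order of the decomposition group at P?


|D_P| = e * f
= 18 * 17
= 306

306


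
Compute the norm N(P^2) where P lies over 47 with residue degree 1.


N(P^a) = p^(a*f)
= 47^(2*1)
= 47^2
= 2209

2209


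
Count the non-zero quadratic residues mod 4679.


For prime p, the number of non-zero quadratic residues is (p-1)/2.
= (4679-1)/2
= 2339

2339


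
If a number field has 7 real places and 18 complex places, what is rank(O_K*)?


By Dirichlet's unit theorem:
rank = r1 + r2 - 1
= 7 + 18 - 1
= 24

24


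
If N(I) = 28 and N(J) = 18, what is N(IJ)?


N(IJ) = N(I) * N(J)
= 28 * 18
= 504

504


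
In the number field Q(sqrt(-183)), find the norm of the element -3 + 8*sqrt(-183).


N(a + b*sqrt(d)) = a^2 - d*b^2
= (-3)^2 - (-183)*(8)^2
= 9 + 11712
= 11721

11721


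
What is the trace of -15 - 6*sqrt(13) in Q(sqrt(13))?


Tr(a + b*sqrt(d)) = (a + b*sqrt(d)) + (a - b*sqrt(d)) = 2a
= 2 * (-15)
= -30

-30


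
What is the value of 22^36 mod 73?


p = 73 is prime and the exponent is (p-1)/2 = 36, so by Euler's criterion 22^36 = (22/73) = +1 or -1 mod 73.
Compute by square-and-multiply:
  36 = 32 + 4 (binary 100100)
  Repeated squaring mod 73: 22^1 = 22, 22^2 = 46, 22^4 = 72, 22^8 = 1, 22^16 = 1, 22^32 = 1
  22^36 = 22^32 * 22^4 = 1 * 72 mod 73
    1 * 72 = 72 = 72 mod 73
  22^36 = 72 mod 73
Result 72 = p - 1 = -1 mod 73: 22 is a quadratic non-residue mod 73. As a residue in [0, p-1] the value is 72.
22^36 mod 73 = 72

72


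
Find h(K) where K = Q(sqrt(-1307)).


K = Q(sqrt(-1307)). d mod 4 = 1, so D = disc(K) = d = -1307
h(K) equals the number of primitive reduced positive-definite forms (a, b, c) = a*x^2 + b*x*y + c*y^2 with b^2 - 4ac = D,
where reduced means |b| <= a <= c, with b >= 0 whenever |b| = a or a = c, and primitive means gcd(a, b, c) = 1.
Reduced forces 3a^2 <= |D| = 1307, so 1 <= a <= 20; b must have the parity of D, and c = (b^2 - D)/(4a) must be an integer >= a.
Enumerate a = 1..20, b in [-a, a]:
  a=1: (1, 1, 327)  [1]
  a=2: none
  a=3: (3, -1, 109), (3, 1, 109)  [2]
  a=4..6: none
  a=7: (7, -3, 47), (7, 3, 47)  [2]
  a=8: none
  a=9: (9, -5, 37), (9, 5, 37)  [2]
  a=10..16: none
  a=17: (17, -11, 21), (17, 11, 21)  [2]
  a=18: none
  a=19: (19, -17, 21), (19, 17, 21)  [2]
  a=20: none
Total reduced forms: 1 + 2 + 2 + 2 + 2 + 2 = 11
h = 11

11


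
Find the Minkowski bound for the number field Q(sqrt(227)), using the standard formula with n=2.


d = 227, d mod 4 = 3, so disc(K) = 4d = 908; |disc(K)| = 908
Real quadratic field, so n = 2, s = r2 = 0, r1 = 2
M = (n!/n^n) * (4/pi)^s * sqrt(|disc(K)|) = (2!/2^2) * (4/pi)^0 * sqrt(908)
= 0.5 * 1.000000 * 30.133038
= 15.0665

15.0665


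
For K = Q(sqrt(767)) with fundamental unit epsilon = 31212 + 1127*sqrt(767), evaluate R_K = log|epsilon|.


epsilon = 31212 + 1127*sqrt(767)
= 62424.0000
R = ln(62424.0000)
= 11.0417

11.0417


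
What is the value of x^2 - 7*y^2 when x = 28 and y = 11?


x^2 - d*y^2
= 28^2 - 7*11^2
= 784 - 847
= -63

-63


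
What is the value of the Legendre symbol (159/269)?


p = 269 is prime, so compute (159/269) with the reciprocity algorithm (Jacobi-symbol steps: pull out 2s via (2/n), flip via reciprocity, reduce):
  reciprocity: (159/269) -> +(269/159)
  reduce: (110/159)
  pull out 2: (2/159) = +1  (since 159 mod 8 = 7)
  reciprocity: (55/159) -> -(159/55)
  reduce: (49/55)
  reciprocity: (49/55) -> +(55/49)
  reduce: (6/49)
  pull out 2: (2/49) = +1  (since 49 mod 8 = 1)
  reciprocity: (3/49) -> +(49/3)
  reduce: (1/3)
  (1/3) = 1
Product of signs = -1
(159/269) = -1

-1


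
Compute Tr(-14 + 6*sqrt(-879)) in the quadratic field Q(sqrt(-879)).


Tr(a + b*sqrt(d)) = (a + b*sqrt(d)) + (a - b*sqrt(d)) = 2a
= 2 * (-14)
= -28

-28


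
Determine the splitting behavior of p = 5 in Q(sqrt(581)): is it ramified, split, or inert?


K = Q(sqrt(581)). Since d mod 4 = 1, disc(K) = 581.
Check p | disc: 581 mod 5 = 1.
p does not divide disc. Compute Legendre symbol (d/p):
1^((5-1)/2) mod 5 = 1
(d/p) = 1, so p splits: (p) = P*P' with e=1, f=1, g=2.
Therefore p is split.

split


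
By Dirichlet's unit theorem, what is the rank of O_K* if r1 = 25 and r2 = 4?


By Dirichlet's unit theorem:
rank = r1 + r2 - 1
= 25 + 4 - 1
= 28

28


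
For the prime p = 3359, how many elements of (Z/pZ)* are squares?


For prime p, the number of non-zero quadratic residues is (p-1)/2.
= (3359-1)/2
= 1679

1679


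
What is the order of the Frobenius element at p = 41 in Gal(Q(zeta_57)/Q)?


The Frobenius at p in Gal(Q(zeta_n)/Q) = (Z/nZ)* is the class of p, so its order is ord_57(41), the smallest k >= 1 with 41^k = 1 mod 57.
n = 57 = 3 * 19, phi(57) = 36; the order divides phi(n).
Divisors of 36: 1, 2, 3, 4, 6, 9, 12, 18, 36
Repeated squaring mod 57: 41^1 = 41, 41^2 = 28, 41^4 = 43, 41^8 = 25, 41^16 = 55, 41^32 = 4
Test divisors in increasing order:
  k=1: 41^1 = 41 mod 57
  k=2: 41^2 = 28 mod 57
  k=3: 41^3 = 28 * 41 = 8 mod 57
  k=4: 41^4 = 43 mod 57
  k=6: 41^6 = 43 * 28 = 7 mod 57
  k=9: 41^9 = 25 * 41 = 56 mod 57
  k=12: 41^12 = 25 * 43 = 49 mod 57
  k=18: 41^18 = 55 * 28 = 1 mod 57  <- first divisor giving 1
Order = 18

18


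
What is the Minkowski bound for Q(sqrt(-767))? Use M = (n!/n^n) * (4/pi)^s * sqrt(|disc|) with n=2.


d = -767, d mod 4 = 1, so disc(K) = d = -767; |disc(K)| = 767
Imaginary quadratic field, so n = 2, s = r2 = 1, r1 = 0
M = (n!/n^n) * (4/pi)^s * sqrt(|disc(K)|) = (2!/2^2) * (4/pi)^1 * sqrt(767)
= 0.5 * 1.273240 * 27.694765
= 17.6310

17.6310


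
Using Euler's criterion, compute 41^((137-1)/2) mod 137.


p = 137 is prime and the exponent is (p-1)/2 = 68, so by Euler's criterion 41^68 = (41/137) = +1 or -1 mod 137.
Compute by square-and-multiply:
  68 = 64 + 4 (binary 1000100)
  Repeated squaring mod 137: 41^1 = 41, 41^2 = 37, 41^4 = 136, 41^8 = 1, 41^16 = 1, 41^32 = 1, 41^64 = 1
  41^68 = 41^64 * 41^4 = 1 * 136 mod 137
    1 * 136 = 136 = 136 mod 137
  41^68 = 136 mod 137
Result 136 = p - 1 = -1 mod 137: 41 is a quadratic non-residue mod 137. As a residue in [0, p-1] the value is 136.
41^68 mod 137 = 136

136


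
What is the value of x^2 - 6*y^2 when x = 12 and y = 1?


x^2 - d*y^2
= 12^2 - 6*1^2
= 144 - 6
= 138

138


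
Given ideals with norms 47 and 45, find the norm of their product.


N(IJ) = N(I) * N(J)
= 47 * 45
= 2115

2115


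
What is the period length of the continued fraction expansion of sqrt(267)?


Run the CF algorithm for sqrt(267).
a_0 = floor(sqrt(267)) = 16; set m_0=0, q_0=1.
Recurrence: m' = q*a - m,  q' = (d - m'^2)/q,  a' = floor((a_0 + m')/q').
  step 1: m=16, q=11, a=2
  step 2: m=6, q=21, a=1
  step 3: m=15, q=2, a=15
  step 4: m=15, q=21, a=1
  step 5: m=6, q=11, a=2
  step 6: m=16, q=1, a=32
a_6 = 2*a_0 = 32, so the period closes here.
sqrt(267) = [16; 2, 1, 15, 1, 2, 32]
Period length = 6

6


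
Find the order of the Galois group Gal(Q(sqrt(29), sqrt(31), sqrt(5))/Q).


The 3 square roots of distinct primes are multiplicatively independent over Q,
so [K:Q] = 2^3 and Gal(K/Q) is isomorphic to (Z/2Z)^3.
|Gal| = 2^3 = 8

8


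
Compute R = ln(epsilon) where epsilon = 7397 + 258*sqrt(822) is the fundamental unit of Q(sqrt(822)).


epsilon = 7397 + 258*sqrt(822)
= 14793.9999
R = ln(14793.9999)
= 9.6020

9.6020


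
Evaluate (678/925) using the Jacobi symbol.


Compute (678/925) via quadratic reciprocity:
  pull out 2: (2/925) = -1  (since 925 mod 8 = 5)
  reciprocity: (339/925) -> +(925/339)
  reduce: (247/339)
  reciprocity: (247/339) -> -(339/247)
  reduce: (92/247)
  pull out 2: (2/247) = +1  (since 247 mod 8 = 7)
  pull out 2: (2/247) = +1  (since 247 mod 8 = 7)
  reciprocity: (23/247) -> -(247/23)
  reduce: (17/23)
  reciprocity: (17/23) -> +(23/17)
  reduce: (6/17)
  pull out 2: (2/17) = +1  (since 17 mod 8 = 1)
  reciprocity: (3/17) -> +(17/3)
  reduce: (2/3)
  pull out 2: (2/3) = -1  (since 3 mod 8 = 3)
  (1/3) = 1
Product of signs = 1

1


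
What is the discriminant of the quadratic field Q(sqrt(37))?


For K = Q(sqrt(d)) with d squarefree: disc(K) = d if d = 1 mod 4, and disc(K) = 4d if d = 2 or 3 mod 4.
Here d = 37, and d mod 4 = 1.
d = 1 mod 4 (O_K = Z[(1+sqrt(d))/2]), so disc(K) = d = 37

37


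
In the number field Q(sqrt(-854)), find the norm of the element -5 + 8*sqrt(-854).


N(a + b*sqrt(d)) = a^2 - d*b^2
= (-5)^2 - (-854)*(8)^2
= 25 + 54656
= 54681

54681


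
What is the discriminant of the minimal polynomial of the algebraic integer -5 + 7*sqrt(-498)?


The element -5 + 7*sqrt(-498) has minimal polynomial:
x^2 + 10*x + 24427
Discriminant = (10)^2 - 4*(24427)
= 100 - 97708
= -97608

-97608


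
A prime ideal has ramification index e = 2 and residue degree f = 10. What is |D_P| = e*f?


|D_P| = e * f
= 2 * 10
= 20

20


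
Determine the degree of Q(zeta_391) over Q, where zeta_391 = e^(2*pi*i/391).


The degree equals Euler's totient phi(391).
391 = 17 * 23
phi(391) = 352

352


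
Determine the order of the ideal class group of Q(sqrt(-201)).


K = Q(sqrt(-201)). d mod 4 = 3, so D = disc(K) = 4d = -804
h(K) equals the number of primitive reduced positive-definite forms (a, b, c) = a*x^2 + b*x*y + c*y^2 with b^2 - 4ac = D,
where reduced means |b| <= a <= c, with b >= 0 whenever |b| = a or a = c, and primitive means gcd(a, b, c) = 1.
Reduced forces 3a^2 <= |D| = 804, so 1 <= a <= 16; b must have the parity of D, and c = (b^2 - D)/(4a) must be an integer >= a.
Enumerate a = 1..16, b in [-a, a]:
  a=1: (1, 0, 201)  [1]
  a=2: (2, 2, 101)  [1]
  a=3: (3, 0, 67)  [1]
  a=4: none
  a=5: (5, -4, 41), (5, 4, 41)  [2]
  a=6: (6, 6, 35)  [1]
  a=7: (7, -6, 30), (7, 6, 30)  [2]
  a=8..9: none
  a=10: (10, -6, 21), (10, 6, 21)  [2]
  a=11..13: none
  a=14: (14, -6, 15), (14, 6, 15)  [2]
  a=15..16: none
Total reduced forms: 1 + 1 + 1 + 2 + 1 + 2 + 2 + 2 = 12
h = 12

12


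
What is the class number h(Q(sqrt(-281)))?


K = Q(sqrt(-281)). d mod 4 = 3, so D = disc(K) = 4d = -1124
h(K) equals the number of primitive reduced positive-definite forms (a, b, c) = a*x^2 + b*x*y + c*y^2 with b^2 - 4ac = D,
where reduced means |b| <= a <= c, with b >= 0 whenever |b| = a or a = c, and primitive means gcd(a, b, c) = 1.
Reduced forces 3a^2 <= |D| = 1124, so 1 <= a <= 19; b must have the parity of D, and c = (b^2 - D)/(4a) must be an integer >= a.
Enumerate a = 1..19, b in [-a, a]:
  a=1: (1, 0, 281)  [1]
  a=2: (2, 2, 141)  [1]
  a=3: (3, -2, 94), (3, 2, 94)  [2]
  a=4: none
  a=5: (5, -4, 57), (5, 4, 57)  [2]
  a=6: (6, -2, 47), (6, 2, 47)  [2]
  a=7..8: none
  a=9: (9, -8, 33), (9, 8, 33)  [2]
  a=10: (10, -6, 29), (10, 6, 29)  [2]
  a=11: (11, -8, 27), (11, 8, 27)  [2]
  a=12..14: none
  a=15: (15, -14, 22), (15, -4, 19), (15, 4, 19), (15, 14, 22)  [4]
  a=16: none
  a=17: (17, -10, 18), (17, 10, 18)  [2]
  a=18..19: none
Total reduced forms: 1 + 1 + 2 + 2 + 2 + 2 + 2 + 2 + 4 + 2 = 20
h = 20

20


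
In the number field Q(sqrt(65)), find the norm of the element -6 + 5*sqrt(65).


N(a + b*sqrt(d)) = a^2 - d*b^2
= (-6)^2 - (65)*(5)^2
= 36 - 1625
= -1589

-1589


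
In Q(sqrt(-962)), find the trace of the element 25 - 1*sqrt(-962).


Tr(a + b*sqrt(d)) = (a + b*sqrt(d)) + (a - b*sqrt(d)) = 2a
= 2 * (25)
= 50

50


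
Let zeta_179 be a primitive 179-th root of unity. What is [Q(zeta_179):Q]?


The degree equals Euler's totient phi(179).
179 = 179
phi(179) = 178

178


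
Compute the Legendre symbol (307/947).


p = 947 is prime, so compute (307/947) with the reciprocity algorithm (Jacobi-symbol steps: pull out 2s via (2/n), flip via reciprocity, reduce):
  reciprocity: (307/947) -> -(947/307)
  reduce: (26/307)
  pull out 2: (2/307) = -1  (since 307 mod 8 = 3)
  reciprocity: (13/307) -> +(307/13)
  reduce: (8/13)
  pull out 2: (2/13) = -1  (since 13 mod 8 = 5)
  pull out 2: (2/13) = -1  (since 13 mod 8 = 5)
  pull out 2: (2/13) = -1  (since 13 mod 8 = 5)
  (1/13) = 1
Product of signs = -1
(307/947) = -1

-1


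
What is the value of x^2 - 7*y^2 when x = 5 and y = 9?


x^2 - d*y^2
= 5^2 - 7*9^2
= 25 - 567
= -542

-542


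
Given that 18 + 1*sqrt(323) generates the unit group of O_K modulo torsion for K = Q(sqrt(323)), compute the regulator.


epsilon = 18 + 1*sqrt(323)
= 35.9722
R = ln(35.9722)
= 3.5827

3.5827


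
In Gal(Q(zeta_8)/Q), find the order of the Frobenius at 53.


The Frobenius at p in Gal(Q(zeta_n)/Q) = (Z/nZ)* is the class of p, so its order is ord_8(53), the smallest k >= 1 with 53^k = 1 mod 8.
n = 8 = 2^3, phi(8) = 4; the order divides phi(n).
Divisors of 4: 1, 2, 4
Repeated squaring mod 8: 53^1 = 5, 53^2 = 1, 53^4 = 1
Test divisors in increasing order:
  k=1: 53^1 = 5 mod 8
  k=2: 53^2 = 1 mod 8  <- first divisor giving 1
Order = 2

2


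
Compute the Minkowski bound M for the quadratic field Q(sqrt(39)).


d = 39, d mod 4 = 3, so disc(K) = 4d = 156; |disc(K)| = 156
Real quadratic field, so n = 2, s = r2 = 0, r1 = 2
M = (n!/n^n) * (4/pi)^s * sqrt(|disc(K)|) = (2!/2^2) * (4/pi)^0 * sqrt(156)
= 0.5 * 1.000000 * 12.489996
= 6.2450

6.2450


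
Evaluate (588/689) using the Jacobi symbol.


Compute (588/689) via quadratic reciprocity:
  pull out 2: (2/689) = +1  (since 689 mod 8 = 1)
  pull out 2: (2/689) = +1  (since 689 mod 8 = 1)
  reciprocity: (147/689) -> +(689/147)
  reduce: (101/147)
  reciprocity: (101/147) -> +(147/101)
  reduce: (46/101)
  pull out 2: (2/101) = -1  (since 101 mod 8 = 5)
  reciprocity: (23/101) -> +(101/23)
  reduce: (9/23)
  reciprocity: (9/23) -> +(23/9)
  reduce: (5/9)
  reciprocity: (5/9) -> +(9/5)
  reduce: (4/5)
  pull out 2: (2/5) = -1  (since 5 mod 8 = 5)
  pull out 2: (2/5) = -1  (since 5 mod 8 = 5)
  (1/5) = 1
Product of signs = -1

-1


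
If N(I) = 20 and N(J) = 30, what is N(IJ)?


N(IJ) = N(I) * N(J)
= 20 * 30
= 600

600


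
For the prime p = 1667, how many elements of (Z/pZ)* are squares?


For prime p, the number of non-zero quadratic residues is (p-1)/2.
= (1667-1)/2
= 833

833


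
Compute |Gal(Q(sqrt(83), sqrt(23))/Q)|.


The 2 square roots of distinct primes are multiplicatively independent over Q,
so [K:Q] = 2^2 and Gal(K/Q) is isomorphic to (Z/2Z)^2.
|Gal| = 2^2 = 4

4


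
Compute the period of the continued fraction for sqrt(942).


Run the CF algorithm for sqrt(942).
a_0 = floor(sqrt(942)) = 30; set m_0=0, q_0=1.
Recurrence: m' = q*a - m,  q' = (d - m'^2)/q,  a' = floor((a_0 + m')/q').
  step 1: m=30, q=42, a=1
  step 2: m=12, q=19, a=2
  step 3: m=26, q=14, a=4
  step 4: m=30, q=3, a=20
  step 5: m=30, q=14, a=4
  step 6: m=26, q=19, a=2
  step 7: m=12, q=42, a=1
  step 8: m=30, q=1, a=60
a_8 = 2*a_0 = 60, so the period closes here.
sqrt(942) = [30; 1, 2, 4, 20, 4, 2, 1, 60]
Period length = 8

8


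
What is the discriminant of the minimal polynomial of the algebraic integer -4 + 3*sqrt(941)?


The element -4 + 3*sqrt(941) has minimal polynomial:
x^2 + 8*x - 8453
Discriminant = (8)^2 - 4*(-8453)
= 64 + 33812
= 33876

33876


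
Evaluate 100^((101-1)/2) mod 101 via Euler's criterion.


p = 101 is prime and the exponent is (p-1)/2 = 50, so by Euler's criterion 100^50 = (100/101) = +1 or -1 mod 101.
Compute by square-and-multiply:
  50 = 32 + 16 + 2 (binary 110010)
  Repeated squaring mod 101: 100^1 = 100, 100^2 = 1, 100^4 = 1, 100^8 = 1, 100^16 = 1, 100^32 = 1
  100^50 = 100^32 * 100^16 * 100^2 = 1 * 1 * 1 mod 101
    1 * 1 = 1 = 1 mod 101
    1 * 1 = 1 = 1 mod 101
  100^50 = 1 mod 101
Result 1: 100 is a quadratic residue mod 101.
100^50 mod 101 = 1

1


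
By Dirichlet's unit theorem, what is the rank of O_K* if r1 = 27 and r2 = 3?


By Dirichlet's unit theorem:
rank = r1 + r2 - 1
= 27 + 3 - 1
= 29

29


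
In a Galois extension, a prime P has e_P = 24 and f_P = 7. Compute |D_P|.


|D_P| = e * f
= 24 * 7
= 168

168


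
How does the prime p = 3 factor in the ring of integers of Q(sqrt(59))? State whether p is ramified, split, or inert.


K = Q(sqrt(59)). Since d mod 4 = 3, disc(K) = 236.
Check p | disc: 236 mod 3 = 2.
p does not divide disc. Compute Legendre symbol (d/p):
2^((3-1)/2) mod 3 = -1
(d/p) = -1, so p is inert: (p) stays prime with e=1, f=2, g=1.
Therefore p is inert.

inert


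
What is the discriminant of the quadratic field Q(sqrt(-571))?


For K = Q(sqrt(d)) with d squarefree: disc(K) = d if d = 1 mod 4, and disc(K) = 4d if d = 2 or 3 mod 4.
Here d = -571, and d mod 4 = 1.
d = 1 mod 4 (O_K = Z[(1+sqrt(d))/2]), so disc(K) = d = -571

-571


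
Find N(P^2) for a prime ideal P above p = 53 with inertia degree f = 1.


N(P^a) = p^(a*f)
= 53^(2*1)
= 53^2
= 2809

2809


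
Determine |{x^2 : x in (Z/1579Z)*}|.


For prime p, the number of non-zero quadratic residues is (p-1)/2.
= (1579-1)/2
= 789

789


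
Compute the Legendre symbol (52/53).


p = 53 is prime, so compute (52/53) with the reciprocity algorithm (Jacobi-symbol steps: pull out 2s via (2/n), flip via reciprocity, reduce):
  pull out 2: (2/53) = -1  (since 53 mod 8 = 5)
  pull out 2: (2/53) = -1  (since 53 mod 8 = 5)
  reciprocity: (13/53) -> +(53/13)
  reduce: (1/13)
  (1/13) = 1
Product of signs = 1
(52/53) = 1

1


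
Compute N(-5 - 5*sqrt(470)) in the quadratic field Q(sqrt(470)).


N(a + b*sqrt(d)) = a^2 - d*b^2
= (-5)^2 - (470)*(-5)^2
= 25 - 11750
= -11725

-11725


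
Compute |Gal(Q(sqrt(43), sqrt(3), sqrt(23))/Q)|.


The 3 square roots of distinct primes are multiplicatively independent over Q,
so [K:Q] = 2^3 and Gal(K/Q) is isomorphic to (Z/2Z)^3.
|Gal| = 2^3 = 8

8


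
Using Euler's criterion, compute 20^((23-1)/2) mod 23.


p = 23 is prime and the exponent is (p-1)/2 = 11, so by Euler's criterion 20^11 = (20/23) = +1 or -1 mod 23.
Compute by square-and-multiply:
  11 = 8 + 2 + 1 (binary 1011)
  Repeated squaring mod 23: 20^1 = 20, 20^2 = 9, 20^4 = 12, 20^8 = 6
  20^11 = 20^8 * 20^2 * 20^1 = 6 * 9 * 20 mod 23
    6 * 9 = 54 = 8 mod 23
    8 * 20 = 160 = 22 mod 23
  20^11 = 22 mod 23
Result 22 = p - 1 = -1 mod 23: 20 is a quadratic non-residue mod 23. As a residue in [0, p-1] the value is 22.
20^11 mod 23 = 22

22


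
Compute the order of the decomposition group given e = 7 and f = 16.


|D_P| = e * f
= 7 * 16
= 112

112


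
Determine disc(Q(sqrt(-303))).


For K = Q(sqrt(d)) with d squarefree: disc(K) = d if d = 1 mod 4, and disc(K) = 4d if d = 2 or 3 mod 4.
Here d = -303, and d mod 4 = 1.
d = 1 mod 4 (O_K = Z[(1+sqrt(d))/2]), so disc(K) = d = -303

-303


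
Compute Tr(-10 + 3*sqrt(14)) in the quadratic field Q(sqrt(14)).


Tr(a + b*sqrt(d)) = (a + b*sqrt(d)) + (a - b*sqrt(d)) = 2a
= 2 * (-10)
= -20

-20


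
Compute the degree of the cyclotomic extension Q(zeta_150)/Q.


The degree equals Euler's totient phi(150).
150 = 2 * 3 * 5^2
phi(150) = 40

40


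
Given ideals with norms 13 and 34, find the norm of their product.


N(IJ) = N(I) * N(J)
= 13 * 34
= 442

442


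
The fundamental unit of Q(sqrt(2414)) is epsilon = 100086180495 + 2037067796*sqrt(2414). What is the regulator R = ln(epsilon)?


epsilon = 100086180495 + 2037067796*sqrt(2414)
= 2.0017e+11
R = ln(2.0017e+11)
= 26.0224

26.0224


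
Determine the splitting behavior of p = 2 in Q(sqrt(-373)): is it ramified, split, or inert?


K = Q(sqrt(-373)). Since d mod 4 = 3, disc(K) = -1492.
Check p | disc: -1492 mod 2 = 0.
p divides disc, so p ramifies: (p) = P^2 with e=2, f=1, g=1.
Therefore p is ramified.

ramified


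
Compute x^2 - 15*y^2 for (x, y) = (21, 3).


x^2 - d*y^2
= 21^2 - 15*3^2
= 441 - 135
= 306

306


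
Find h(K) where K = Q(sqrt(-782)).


K = Q(sqrt(-782)). d mod 4 = 2, so D = disc(K) = 4d = -3128
h(K) equals the number of primitive reduced positive-definite forms (a, b, c) = a*x^2 + b*x*y + c*y^2 with b^2 - 4ac = D,
where reduced means |b| <= a <= c, with b >= 0 whenever |b| = a or a = c, and primitive means gcd(a, b, c) = 1.
Reduced forces 3a^2 <= |D| = 3128, so 1 <= a <= 32; b must have the parity of D, and c = (b^2 - D)/(4a) must be an integer >= a.
Enumerate a = 1..32, b in [-a, a]:
  a=1: (1, 0, 782)  [1]
  a=2: (2, 0, 391)  [1]
  a=3: (3, -2, 261), (3, 2, 261)  [2]
  a=4..5: none
  a=6: (6, -4, 131), (6, 4, 131)  [2]
  a=7: (7, -6, 113), (7, 6, 113)  [2]
  a=8: none
  a=9: (9, -2, 87), (9, 2, 87)  [2]
  a=10..13: none
  a=14: (14, -8, 57), (14, 8, 57)  [2]
  a=15..16: none
  a=17: (17, 0, 46)  [1]
  a=18: (18, -16, 47), (18, 16, 47)  [2]
  a=19: (19, -8, 42), (19, 8, 42)  [2]
  a=20: none
  a=21: (21, -20, 42), (21, -8, 38), (21, 8, 38), (21, 20, 42)  [4]
  a=22: none
  a=23: (23, 0, 34)  [1]
  a=24..26: none
  a=27: (27, -2, 29), (27, 2, 29)  [2]
  a=28..32: none
Total reduced forms: 1 + 1 + 2 + 2 + 2 + 2 + 2 + 1 + 2 + 2 + 4 + 1 + 2 = 24
h = 24

24


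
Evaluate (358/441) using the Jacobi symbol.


Compute (358/441) via quadratic reciprocity:
  pull out 2: (2/441) = +1  (since 441 mod 8 = 1)
  reciprocity: (179/441) -> +(441/179)
  reduce: (83/179)
  reciprocity: (83/179) -> -(179/83)
  reduce: (13/83)
  reciprocity: (13/83) -> +(83/13)
  reduce: (5/13)
  reciprocity: (5/13) -> +(13/5)
  reduce: (3/5)
  reciprocity: (3/5) -> +(5/3)
  reduce: (2/3)
  pull out 2: (2/3) = -1  (since 3 mod 8 = 3)
  (1/3) = 1
Product of signs = 1

1


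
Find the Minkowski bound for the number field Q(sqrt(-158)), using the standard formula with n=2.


d = -158, d mod 4 = 2, so disc(K) = 4d = -632; |disc(K)| = 632
Imaginary quadratic field, so n = 2, s = r2 = 1, r1 = 0
M = (n!/n^n) * (4/pi)^s * sqrt(|disc(K)|) = (2!/2^2) * (4/pi)^1 * sqrt(632)
= 0.5 * 1.273240 * 25.139610
= 16.0044

16.0044


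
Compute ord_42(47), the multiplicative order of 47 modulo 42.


We want ord_42(47), the smallest k >= 1 with 47^k = 1 mod 42.
n = 42 = 2 * 3 * 7, phi(42) = 12; the order divides phi(n).
Divisors of 12: 1, 2, 3, 4, 6, 12
Repeated squaring mod 42: 47^1 = 5, 47^2 = 25, 47^4 = 37, 47^8 = 25
Test divisors in increasing order:
  k=1: 47^1 = 5 mod 42
  k=2: 47^2 = 25 mod 42
  k=3: 47^3 = 25 * 5 = 41 mod 42
  k=4: 47^4 = 37 mod 42
  k=6: 47^6 = 37 * 25 = 1 mod 42  <- first divisor giving 1
Order = 6

6


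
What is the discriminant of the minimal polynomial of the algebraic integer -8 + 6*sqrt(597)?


The element -8 + 6*sqrt(597) has minimal polynomial:
x^2 + 16*x - 21428
Discriminant = (16)^2 - 4*(-21428)
= 256 + 85712
= 85968

85968


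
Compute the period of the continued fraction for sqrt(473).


Run the CF algorithm for sqrt(473).
a_0 = floor(sqrt(473)) = 21; set m_0=0, q_0=1.
Recurrence: m' = q*a - m,  q' = (d - m'^2)/q,  a' = floor((a_0 + m')/q').
  step 1: m=21, q=32, a=1
  step 2: m=11, q=11, a=2
  step 3: m=11, q=32, a=1
  step 4: m=21, q=1, a=42
a_4 = 2*a_0 = 42, so the period closes here.
sqrt(473) = [21; 1, 2, 1, 42]
Period length = 4

4


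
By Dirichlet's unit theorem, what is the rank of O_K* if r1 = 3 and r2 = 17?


By Dirichlet's unit theorem:
rank = r1 + r2 - 1
= 3 + 17 - 1
= 19

19


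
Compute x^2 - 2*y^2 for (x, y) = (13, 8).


x^2 - d*y^2
= 13^2 - 2*8^2
= 169 - 128
= 41

41


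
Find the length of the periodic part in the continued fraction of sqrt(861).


Run the CF algorithm for sqrt(861).
a_0 = floor(sqrt(861)) = 29; set m_0=0, q_0=1.
Recurrence: m' = q*a - m,  q' = (d - m'^2)/q,  a' = floor((a_0 + m')/q').
  step 1: m=29, q=20, a=2
  step 2: m=11, q=37, a=1
  step 3: m=26, q=5, a=11
  step 4: m=29, q=4, a=14
  step 5: m=27, q=33, a=1
  step 6: m=6, q=25, a=1
  step 7: m=19, q=20, a=2
  step 8: m=21, q=21, a=2
  step 9: m=21, q=20, a=2
  step 10: m=19, q=25, a=1
  step 11: m=6, q=33, a=1
  step 12: m=27, q=4, a=14
  step 13: m=29, q=5, a=11
  step 14: m=26, q=37, a=1
  step 15: m=11, q=20, a=2
  step 16: m=29, q=1, a=58
a_16 = 2*a_0 = 58, so the period closes here.
sqrt(861) = [29; 2, 1, 11, 14, 1, 1, 2, 2, 2, 1, 1, 14, 11, 1, 2, 58]
Period length = 16

16


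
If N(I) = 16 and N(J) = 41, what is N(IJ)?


N(IJ) = N(I) * N(J)
= 16 * 41
= 656

656


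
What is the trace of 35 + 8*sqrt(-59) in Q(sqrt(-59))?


Tr(a + b*sqrt(d)) = (a + b*sqrt(d)) + (a - b*sqrt(d)) = 2a
= 2 * (35)
= 70

70


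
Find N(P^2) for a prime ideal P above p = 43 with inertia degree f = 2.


N(P^a) = p^(a*f)
= 43^(2*2)
= 43^4
= 3418801

3418801


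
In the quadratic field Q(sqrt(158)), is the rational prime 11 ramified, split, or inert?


K = Q(sqrt(158)). Since d mod 4 = 2, disc(K) = 632.
Check p | disc: 632 mod 11 = 5.
p does not divide disc. Compute Legendre symbol (d/p):
4^((11-1)/2) mod 11 = 1
(d/p) = 1, so p splits: (p) = P*P' with e=1, f=1, g=2.
Therefore p is split.

split


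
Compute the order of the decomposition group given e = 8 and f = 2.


|D_P| = e * f
= 8 * 2
= 16

16


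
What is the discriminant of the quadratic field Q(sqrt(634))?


For K = Q(sqrt(d)) with d squarefree: disc(K) = d if d = 1 mod 4, and disc(K) = 4d if d = 2 or 3 mod 4.
Here d = 634, and d mod 4 = 2.
d = 2 mod 4, not 1 (O_K = Z[sqrt(d)]), so disc(K) = 4d = 4 * (634) = 2536

2536


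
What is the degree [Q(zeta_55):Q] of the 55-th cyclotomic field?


The degree equals Euler's totient phi(55).
55 = 5 * 11
phi(55) = 40

40


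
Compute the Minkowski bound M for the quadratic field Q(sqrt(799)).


d = 799, d mod 4 = 3, so disc(K) = 4d = 3196; |disc(K)| = 3196
Real quadratic field, so n = 2, s = r2 = 0, r1 = 2
M = (n!/n^n) * (4/pi)^s * sqrt(|disc(K)|) = (2!/2^2) * (4/pi)^0 * sqrt(3196)
= 0.5 * 1.000000 * 56.533176
= 28.2666

28.2666


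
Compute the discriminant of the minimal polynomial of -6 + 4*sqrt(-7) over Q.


The element -6 + 4*sqrt(-7) has minimal polynomial:
x^2 + 12*x + 148
Discriminant = (12)^2 - 4*(148)
= 144 - 592
= -448

-448


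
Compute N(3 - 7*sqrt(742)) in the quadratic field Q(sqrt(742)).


N(a + b*sqrt(d)) = a^2 - d*b^2
= (3)^2 - (742)*(-7)^2
= 9 - 36358
= -36349

-36349


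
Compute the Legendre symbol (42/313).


p = 313 is prime, so compute (42/313) with the reciprocity algorithm (Jacobi-symbol steps: pull out 2s via (2/n), flip via reciprocity, reduce):
  pull out 2: (2/313) = +1  (since 313 mod 8 = 1)
  reciprocity: (21/313) -> +(313/21)
  reduce: (19/21)
  reciprocity: (19/21) -> +(21/19)
  reduce: (2/19)
  pull out 2: (2/19) = -1  (since 19 mod 8 = 3)
  (1/19) = 1
Product of signs = -1
(42/313) = -1

-1


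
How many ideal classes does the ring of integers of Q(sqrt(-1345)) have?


K = Q(sqrt(-1345)). d mod 4 = 3, so D = disc(K) = 4d = -5380
h(K) equals the number of primitive reduced positive-definite forms (a, b, c) = a*x^2 + b*x*y + c*y^2 with b^2 - 4ac = D,
where reduced means |b| <= a <= c, with b >= 0 whenever |b| = a or a = c, and primitive means gcd(a, b, c) = 1.
Reduced forces 3a^2 <= |D| = 5380, so 1 <= a <= 42; b must have the parity of D, and c = (b^2 - D)/(4a) must be an integer >= a.
Enumerate a = 1..42, b in [-a, a]:
  a=1: (1, 0, 1345)  [1]
  a=2: (2, 2, 673)  [1]
  a=3..4: none
  a=5: (5, 0, 269)  [1]
  a=6..9: none
  a=10: (10, 10, 137)  [1]
  a=11..16: none
  a=17: (17, -14, 82), (17, 14, 82)  [2]
  a=18: none
  a=19: (19, -4, 71), (19, 4, 71)  [2]
  a=20..22: none
  a=23: (23, -18, 62), (23, 18, 62)  [2]
  a=24..30: none
  a=31: (31, -18, 46), (31, 18, 46)  [2]
  a=32..33: none
  a=34: (34, -14, 41), (34, 14, 41)  [2]
  a=35..37: none
  a=38: (38, -34, 43), (38, 34, 43)  [2]
  a=39..42: none
Total reduced forms: 1 + 1 + 1 + 1 + 2 + 2 + 2 + 2 + 2 + 2 = 16
h = 16

16


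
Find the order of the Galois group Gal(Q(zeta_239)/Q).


|Gal(Q(zeta_239)/Q)| = phi(239)
= 238

238


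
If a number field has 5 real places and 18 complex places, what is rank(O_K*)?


By Dirichlet's unit theorem:
rank = r1 + r2 - 1
= 5 + 18 - 1
= 22

22


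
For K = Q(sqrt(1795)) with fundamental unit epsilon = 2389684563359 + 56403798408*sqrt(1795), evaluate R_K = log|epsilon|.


epsilon = 2389684563359 + 56403798408*sqrt(1795)
= 4.7794e+12
R = ln(4.7794e+12)
= 29.1953

29.1953


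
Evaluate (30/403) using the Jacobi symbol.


Compute (30/403) via quadratic reciprocity:
  pull out 2: (2/403) = -1  (since 403 mod 8 = 3)
  reciprocity: (15/403) -> -(403/15)
  reduce: (13/15)
  reciprocity: (13/15) -> +(15/13)
  reduce: (2/13)
  pull out 2: (2/13) = -1  (since 13 mod 8 = 5)
  (1/13) = 1
Product of signs = -1

-1


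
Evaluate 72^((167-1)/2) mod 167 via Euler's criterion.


p = 167 is prime and the exponent is (p-1)/2 = 83, so by Euler's criterion 72^83 = (72/167) = +1 or -1 mod 167.
Compute by square-and-multiply:
  83 = 64 + 16 + 2 + 1 (binary 1010011)
  Repeated squaring mod 167: 72^1 = 72, 72^2 = 7, 72^4 = 49, 72^8 = 63, 72^16 = 128, 72^32 = 18, 72^64 = 157
  72^83 = 72^64 * 72^16 * 72^2 * 72^1 = 157 * 128 * 7 * 72 mod 167
    157 * 128 = 20096 = 56 mod 167
    56 * 7 = 392 = 58 mod 167
    58 * 72 = 4176 = 1 mod 167
  72^83 = 1 mod 167
Result 1: 72 is a quadratic residue mod 167.
72^83 mod 167 = 1

1


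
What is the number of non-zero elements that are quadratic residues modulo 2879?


For prime p, the number of non-zero quadratic residues is (p-1)/2.
= (2879-1)/2
= 1439

1439


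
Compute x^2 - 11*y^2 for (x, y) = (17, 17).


x^2 - d*y^2
= 17^2 - 11*17^2
= 289 - 3179
= -2890

-2890


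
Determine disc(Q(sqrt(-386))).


For K = Q(sqrt(d)) with d squarefree: disc(K) = d if d = 1 mod 4, and disc(K) = 4d if d = 2 or 3 mod 4.
Here d = -386, and d mod 4 = 2.
d = 2 mod 4, not 1 (O_K = Z[sqrt(d)]), so disc(K) = 4d = 4 * (-386) = -1544

-1544


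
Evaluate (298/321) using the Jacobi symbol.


Compute (298/321) via quadratic reciprocity:
  pull out 2: (2/321) = +1  (since 321 mod 8 = 1)
  reciprocity: (149/321) -> +(321/149)
  reduce: (23/149)
  reciprocity: (23/149) -> +(149/23)
  reduce: (11/23)
  reciprocity: (11/23) -> -(23/11)
  reduce: (1/11)
  (1/11) = 1
Product of signs = -1

-1


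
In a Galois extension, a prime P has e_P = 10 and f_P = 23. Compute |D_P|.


|D_P| = e * f
= 10 * 23
= 230

230


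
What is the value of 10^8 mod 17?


p = 17 is prime and the exponent is (p-1)/2 = 8, so by Euler's criterion 10^8 = (10/17) = +1 or -1 mod 17.
Compute by square-and-multiply:
  8 = 8 (binary 1000)
  Repeated squaring mod 17: 10^1 = 10, 10^2 = 15, 10^4 = 4, 10^8 = 16
  10^8 = 16 mod 17
Result 16 = p - 1 = -1 mod 17: 10 is a quadratic non-residue mod 17. As a residue in [0, p-1] the value is 16.
10^8 mod 17 = 16

16


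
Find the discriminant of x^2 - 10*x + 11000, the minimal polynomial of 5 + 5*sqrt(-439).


The element 5 + 5*sqrt(-439) has minimal polynomial:
x^2 - 10*x + 11000
Discriminant = (-10)^2 - 4*(11000)
= 100 - 44000
= -43900

-43900


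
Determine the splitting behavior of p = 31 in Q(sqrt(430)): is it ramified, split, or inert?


K = Q(sqrt(430)). Since d mod 4 = 2, disc(K) = 1720.
Check p | disc: 1720 mod 31 = 15.
p does not divide disc. Compute Legendre symbol (d/p):
27^((31-1)/2) mod 31 = -1
(d/p) = -1, so p is inert: (p) stays prime with e=1, f=2, g=1.
Therefore p is inert.

inert


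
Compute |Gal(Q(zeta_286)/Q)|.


|Gal(Q(zeta_286)/Q)| = phi(286)
= 120

120


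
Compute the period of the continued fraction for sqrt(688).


Run the CF algorithm for sqrt(688).
a_0 = floor(sqrt(688)) = 26; set m_0=0, q_0=1.
Recurrence: m' = q*a - m,  q' = (d - m'^2)/q,  a' = floor((a_0 + m')/q').
  step 1: m=26, q=12, a=4
  step 2: m=22, q=17, a=2
  step 3: m=12, q=32, a=1
  step 4: m=20, q=9, a=5
  step 5: m=25, q=7, a=7
  step 6: m=24, q=16, a=3
  step 7: m=24, q=7, a=7
  step 8: m=25, q=9, a=5
  step 9: m=20, q=32, a=1
  step 10: m=12, q=17, a=2
  step 11: m=22, q=12, a=4
  step 12: m=26, q=1, a=52
a_12 = 2*a_0 = 52, so the period closes here.
sqrt(688) = [26; 4, 2, 1, 5, 7, 3, 7, 5, 1, 2, 4, 52]
Period length = 12

12


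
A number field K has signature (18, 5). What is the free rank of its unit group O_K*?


By Dirichlet's unit theorem:
rank = r1 + r2 - 1
= 18 + 5 - 1
= 22

22


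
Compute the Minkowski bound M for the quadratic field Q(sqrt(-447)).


d = -447, d mod 4 = 1, so disc(K) = d = -447; |disc(K)| = 447
Imaginary quadratic field, so n = 2, s = r2 = 1, r1 = 0
M = (n!/n^n) * (4/pi)^s * sqrt(|disc(K)|) = (2!/2^2) * (4/pi)^1 * sqrt(447)
= 0.5 * 1.273240 * 21.142375
= 13.4597

13.4597


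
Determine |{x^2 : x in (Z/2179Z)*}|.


For prime p, the number of non-zero quadratic residues is (p-1)/2.
= (2179-1)/2
= 1089

1089


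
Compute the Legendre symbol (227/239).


p = 239 is prime, so compute (227/239) with the reciprocity algorithm (Jacobi-symbol steps: pull out 2s via (2/n), flip via reciprocity, reduce):
  reciprocity: (227/239) -> -(239/227)
  reduce: (12/227)
  pull out 2: (2/227) = -1  (since 227 mod 8 = 3)
  pull out 2: (2/227) = -1  (since 227 mod 8 = 3)
  reciprocity: (3/227) -> -(227/3)
  reduce: (2/3)
  pull out 2: (2/3) = -1  (since 3 mod 8 = 3)
  (1/3) = 1
Product of signs = -1
(227/239) = -1

-1


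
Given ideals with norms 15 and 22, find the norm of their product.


N(IJ) = N(I) * N(J)
= 15 * 22
= 330

330


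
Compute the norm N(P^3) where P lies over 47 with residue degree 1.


N(P^a) = p^(a*f)
= 47^(3*1)
= 47^3
= 103823

103823


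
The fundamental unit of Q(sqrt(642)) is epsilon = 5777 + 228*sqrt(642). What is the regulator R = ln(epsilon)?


epsilon = 5777 + 228*sqrt(642)
= 11553.9999
R = ln(11553.9999)
= 9.3548

9.3548


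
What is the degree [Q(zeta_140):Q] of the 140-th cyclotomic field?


The degree equals Euler's totient phi(140).
140 = 2^2 * 5 * 7
phi(140) = 48

48


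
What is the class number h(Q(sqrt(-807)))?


K = Q(sqrt(-807)). d mod 4 = 1, so D = disc(K) = d = -807
h(K) equals the number of primitive reduced positive-definite forms (a, b, c) = a*x^2 + b*x*y + c*y^2 with b^2 - 4ac = D,
where reduced means |b| <= a <= c, with b >= 0 whenever |b| = a or a = c, and primitive means gcd(a, b, c) = 1.
Reduced forces 3a^2 <= |D| = 807, so 1 <= a <= 16; b must have the parity of D, and c = (b^2 - D)/(4a) must be an integer >= a.
Enumerate a = 1..16, b in [-a, a]:
  a=1: (1, 1, 202)  [1]
  a=2: (2, -1, 101), (2, 1, 101)  [2]
  a=3: (3, 3, 68)  [1]
  a=4: (4, -3, 51), (4, 3, 51)  [2]
  a=5: none
  a=6: (6, -3, 34), (6, 3, 34)  [2]
  a=7: none
  a=8: (8, -5, 26), (8, 5, 26)  [2]
  a=9..11: none
  a=12: (12, -3, 17), (12, 3, 17)  [2]
  a=13: (13, -5, 16), (13, 5, 16)  [2]
  a=14..16: none
Total reduced forms: 1 + 2 + 1 + 2 + 2 + 2 + 2 + 2 = 14
h = 14

14


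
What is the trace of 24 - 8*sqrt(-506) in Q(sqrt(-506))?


Tr(a + b*sqrt(d)) = (a + b*sqrt(d)) + (a - b*sqrt(d)) = 2a
= 2 * (24)
= 48

48


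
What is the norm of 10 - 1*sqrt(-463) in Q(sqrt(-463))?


N(a + b*sqrt(d)) = a^2 - d*b^2
= (10)^2 - (-463)*(-1)^2
= 100 + 463
= 563

563


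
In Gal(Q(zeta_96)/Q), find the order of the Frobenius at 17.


The Frobenius at p in Gal(Q(zeta_n)/Q) = (Z/nZ)* is the class of p, so its order is ord_96(17), the smallest k >= 1 with 17^k = 1 mod 96.
n = 96 = 2^5 * 3, phi(96) = 32; the order divides phi(n).
Divisors of 32: 1, 2, 4, 8, 16, 32
Repeated squaring mod 96: 17^1 = 17, 17^2 = 1, 17^4 = 1, 17^8 = 1, 17^16 = 1, 17^32 = 1
Test divisors in increasing order:
  k=1: 17^1 = 17 mod 96
  k=2: 17^2 = 1 mod 96  <- first divisor giving 1
Order = 2

2


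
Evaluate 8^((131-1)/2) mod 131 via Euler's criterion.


p = 131 is prime and the exponent is (p-1)/2 = 65, so by Euler's criterion 8^65 = (8/131) = +1 or -1 mod 131.
Compute by square-and-multiply:
  65 = 64 + 1 (binary 1000001)
  Repeated squaring mod 131: 8^1 = 8, 8^2 = 64, 8^4 = 35, 8^8 = 46, 8^16 = 20, 8^32 = 7, 8^64 = 49
  8^65 = 8^64 * 8^1 = 49 * 8 mod 131
    49 * 8 = 392 = 130 mod 131
  8^65 = 130 mod 131
Result 130 = p - 1 = -1 mod 131: 8 is a quadratic non-residue mod 131. As a residue in [0, p-1] the value is 130.
8^65 mod 131 = 130

130


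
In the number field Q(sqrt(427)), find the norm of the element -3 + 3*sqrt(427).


N(a + b*sqrt(d)) = a^2 - d*b^2
= (-3)^2 - (427)*(3)^2
= 9 - 3843
= -3834

-3834


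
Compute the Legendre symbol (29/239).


p = 239 is prime, so compute (29/239) with the reciprocity algorithm (Jacobi-symbol steps: pull out 2s via (2/n), flip via reciprocity, reduce):
  reciprocity: (29/239) -> +(239/29)
  reduce: (7/29)
  reciprocity: (7/29) -> +(29/7)
  reduce: (1/7)
  (1/7) = 1
Product of signs = 1
(29/239) = 1

1
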